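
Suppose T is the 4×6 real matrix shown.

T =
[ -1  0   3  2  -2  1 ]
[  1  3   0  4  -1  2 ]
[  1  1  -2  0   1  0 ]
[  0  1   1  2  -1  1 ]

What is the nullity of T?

4

Row reduce to echelon form.
R2 ← R2 + R1: [0, 3, 3, 6, -3, 3]
R3 ← R3 + R1: [0, 1, 1, 2, -1, 1]
R3 ← R3 − (1/3)·R2: [0, 0, 0, 0, 0, 0]
R4 ← R4 − (1/3)·R2: [0, 0, 0, 0, 0, 0]
2 nonzero rows, so rank(T) = 2.
T has 6 columns; by rank–nullity, nullity = 6 − 2 = 4.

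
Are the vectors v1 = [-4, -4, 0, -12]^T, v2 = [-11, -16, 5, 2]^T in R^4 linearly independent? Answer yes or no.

yes

Form the matrix with these vectors as rows and row reduce.
R2 ← R2 − (11/4)·R1: [0, -5, 5, 35]
2 nonzero rows, so the 2 vectors span a space of dimension 2.
Since 2 = 2, the vectors are linearly independent.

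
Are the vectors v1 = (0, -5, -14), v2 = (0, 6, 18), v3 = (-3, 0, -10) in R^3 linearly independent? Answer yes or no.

Form the matrix with these vectors as rows and row reduce.
Swap R1 ↔ R3
R3 ← R3 + (5/6)·R2: [0, 0, 1]
3 nonzero rows, so the 3 vectors span a space of dimension 3.
Since 3 = 3, the vectors are linearly independent.

yes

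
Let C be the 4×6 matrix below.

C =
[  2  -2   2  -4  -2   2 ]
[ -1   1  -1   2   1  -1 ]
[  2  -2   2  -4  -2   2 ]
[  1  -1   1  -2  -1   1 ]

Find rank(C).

1

Row reduce to echelon form.
R2 ← R2 + (1/2)·R1: [0, 0, 0, 0, 0, 0]
R3 ← R3 − R1: [0, 0, 0, 0, 0, 0]
R4 ← R4 − (1/2)·R1: [0, 0, 0, 0, 0, 0]
Echelon form has 1 nonzero row, so rank(C) = 1.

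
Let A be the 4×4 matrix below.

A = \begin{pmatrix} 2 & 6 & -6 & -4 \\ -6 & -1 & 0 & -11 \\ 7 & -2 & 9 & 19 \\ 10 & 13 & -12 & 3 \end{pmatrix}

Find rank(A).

3

Row reduce to echelon form.
R2 ← R2 + (3)·R1: [0, 17, -18, -23]
R3 ← R3 − (7/2)·R1: [0, -23, 30, 33]
R4 ← R4 − (5)·R1: [0, -17, 18, 23]
R3 ← R3 + (23/17)·R2: [0, 0, 96/17, 32/17]
R4 ← R4 + R2: [0, 0, 0, 0]
Echelon form has 3 nonzero rows, so rank(A) = 3.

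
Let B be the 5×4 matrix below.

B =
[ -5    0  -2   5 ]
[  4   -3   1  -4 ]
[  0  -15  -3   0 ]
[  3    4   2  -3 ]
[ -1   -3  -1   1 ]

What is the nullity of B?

Row reduce to echelon form.
R2 ← R2 + (4/5)·R1: [0, -3, -3/5, 0]
R4 ← R4 + (3/5)·R1: [0, 4, 4/5, 0]
R5 ← R5 − (1/5)·R1: [0, -3, -3/5, 0]
R3 ← R3 − (5)·R2: [0, 0, 0, 0]
R4 ← R4 + (4/3)·R2: [0, 0, 0, 0]
R5 ← R5 − R2: [0, 0, 0, 0]
2 nonzero rows, so rank(B) = 2.
B has 4 columns; by rank–nullity, nullity = 4 − 2 = 2.

2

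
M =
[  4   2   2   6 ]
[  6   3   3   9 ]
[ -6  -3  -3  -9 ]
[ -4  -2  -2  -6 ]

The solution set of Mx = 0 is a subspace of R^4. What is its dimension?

Row reduce to echelon form.
R2 ← R2 − (3/2)·R1: [0, 0, 0, 0]
R3 ← R3 + (3/2)·R1: [0, 0, 0, 0]
R4 ← R4 + R1: [0, 0, 0, 0]
1 nonzero row, so rank(M) = 1.
M has 4 columns; by rank–nullity, nullity = 4 − 1 = 3.

3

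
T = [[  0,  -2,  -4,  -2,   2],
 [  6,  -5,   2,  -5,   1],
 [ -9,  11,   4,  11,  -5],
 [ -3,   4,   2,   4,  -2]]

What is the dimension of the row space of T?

2

Row reduce to echelon form.
Swap R1 ↔ R2
R3 ← R3 + (3/2)·R1: [0, 7/2, 7, 7/2, -7/2]
R4 ← R4 + (1/2)·R1: [0, 3/2, 3, 3/2, -3/2]
R3 ← R3 + (7/4)·R2: [0, 0, 0, 0, 0]
R4 ← R4 + (3/4)·R2: [0, 0, 0, 0, 0]
Echelon form has 2 nonzero rows, so rank(T) = 2.
The row space has dimension equal to the rank: 2.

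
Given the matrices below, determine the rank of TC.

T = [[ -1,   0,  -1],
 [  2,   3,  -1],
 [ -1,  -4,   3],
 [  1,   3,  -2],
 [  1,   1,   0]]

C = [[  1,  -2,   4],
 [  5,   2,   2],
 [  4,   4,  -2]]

2

First compute TC:
[[ -5,  -2,  -2],
 [ 13,  -2,  16],
 [ -9,   6, -18],
 [  8,  -4,  14],
 [  6,   0,   6]]
Now row reduce the product.
R2 ← R2 + (13/5)·R1: [0, -36/5, 54/5]
R3 ← R3 − (9/5)·R1: [0, 48/5, -72/5]
R4 ← R4 + (8/5)·R1: [0, -36/5, 54/5]
R5 ← R5 + (6/5)·R1: [0, -12/5, 18/5]
R3 ← R3 + (4/3)·R2: [0, 0, 0]
R4 ← R4 − R2: [0, 0, 0]
R5 ← R5 − (1/3)·R2: [0, 0, 0]
2 nonzero rows, so rank(TC) = 2.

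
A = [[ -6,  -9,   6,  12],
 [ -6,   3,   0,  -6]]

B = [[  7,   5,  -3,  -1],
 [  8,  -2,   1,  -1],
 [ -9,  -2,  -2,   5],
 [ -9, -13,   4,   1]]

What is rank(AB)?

First compute AB:
[[-276, -180,  45,  57],
 [ 36,  42,  -3,  -3]]
Now row reduce the product.
R2 ← R2 + (3/23)·R1: [0, 426/23, 66/23, 102/23]
2 nonzero rows, so rank(AB) = 2.

2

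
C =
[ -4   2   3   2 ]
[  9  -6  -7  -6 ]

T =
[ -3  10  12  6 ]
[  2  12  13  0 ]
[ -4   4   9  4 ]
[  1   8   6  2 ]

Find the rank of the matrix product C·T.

2

First compute CT:
[[  6,  12,  17,  -8],
 [-17, -58, -69,  14]]
Now row reduce the product.
R2 ← R2 + (17/6)·R1: [0, -24, -125/6, -26/3]
2 nonzero rows, so rank(CT) = 2.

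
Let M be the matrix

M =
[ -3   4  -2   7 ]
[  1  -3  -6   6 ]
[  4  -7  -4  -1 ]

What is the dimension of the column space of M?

Row reduce to echelon form.
R2 ← R2 + (1/3)·R1: [0, -5/3, -20/3, 25/3]
R3 ← R3 + (4/3)·R1: [0, -5/3, -20/3, 25/3]
R3 ← R3 − R2: [0, 0, 0, 0]
Echelon form has 2 nonzero rows, so rank(M) = 2.
The column space has dimension equal to the rank: 2.

2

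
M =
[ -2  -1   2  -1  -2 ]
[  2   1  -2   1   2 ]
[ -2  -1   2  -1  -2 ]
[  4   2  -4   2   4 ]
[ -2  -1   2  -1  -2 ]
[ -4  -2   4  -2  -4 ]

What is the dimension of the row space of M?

1

Row reduce to echelon form.
R2 ← R2 + R1: [0, 0, 0, 0, 0]
R3 ← R3 − R1: [0, 0, 0, 0, 0]
R4 ← R4 + (2)·R1: [0, 0, 0, 0, 0]
R5 ← R5 − R1: [0, 0, 0, 0, 0]
R6 ← R6 − (2)·R1: [0, 0, 0, 0, 0]
Echelon form has 1 nonzero row, so rank(M) = 1.
The row space has dimension equal to the rank: 1.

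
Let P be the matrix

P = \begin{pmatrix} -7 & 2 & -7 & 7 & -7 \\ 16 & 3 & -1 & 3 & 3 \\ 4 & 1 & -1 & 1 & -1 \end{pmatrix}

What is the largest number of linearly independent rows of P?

3

Row reduce to echelon form.
R2 ← R2 + (16/7)·R1: [0, 53/7, -17, 19, -13]
R3 ← R3 + (4/7)·R1: [0, 15/7, -5, 5, -5]
R3 ← R3 − (15/53)·R2: [0, 0, -10/53, -20/53, -70/53]
Echelon form has 3 nonzero rows, so rank(P) = 3.
The rank gives the maximum number of linearly independent rows: 3.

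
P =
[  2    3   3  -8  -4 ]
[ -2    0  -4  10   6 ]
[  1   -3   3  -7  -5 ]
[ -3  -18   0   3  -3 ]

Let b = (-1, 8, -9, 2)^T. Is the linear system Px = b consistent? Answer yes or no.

no

Row reduce the augmented matrix [P | b].
R2 ← R2 + R1: [0, 3, -1, 2, 2, 7]
R3 ← R3 − (1/2)·R1: [0, -9/2, 3/2, -3, -3, -17/2]
R4 ← R4 + (3/2)·R1: [0, -27/2, 9/2, -9, -9, 1/2]
R3 ← R3 + (3/2)·R2: [0, 0, 0, 0, 0, 2]
R4 ← R4 + (9/2)·R2: [0, 0, 0, 0, 0, 32]
R4 ← R4 − (16)·R3: [0, 0, 0, 0, 0, 0]
The echelon form has 3 nonzero rows; the last pivot sits in the augmented column, so rank(P) = 2 but rank([P|b]) = 3.
Since the ranks differ, the system is inconsistent.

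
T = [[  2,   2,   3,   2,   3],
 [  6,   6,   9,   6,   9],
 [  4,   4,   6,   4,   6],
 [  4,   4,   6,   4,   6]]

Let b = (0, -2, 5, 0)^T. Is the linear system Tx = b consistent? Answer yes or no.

no

Row reduce the augmented matrix [T | b].
R2 ← R2 − (3)·R1: [0, 0, 0, 0, 0, -2]
R3 ← R3 − (2)·R1: [0, 0, 0, 0, 0, 5]
R4 ← R4 − (2)·R1: [0, 0, 0, 0, 0, 0]
R3 ← R3 + (5/2)·R2: [0, 0, 0, 0, 0, 0]
The echelon form has 2 nonzero rows; the last pivot sits in the augmented column, so rank(T) = 1 but rank([T|b]) = 2.
Since the ranks differ, the system is inconsistent.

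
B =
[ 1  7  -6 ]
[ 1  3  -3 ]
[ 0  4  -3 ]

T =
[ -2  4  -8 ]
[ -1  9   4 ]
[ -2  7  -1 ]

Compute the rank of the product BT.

2

First compute BT:
[[  3,  25,  26],
 [  1,  10,   7],
 [  2,  15,  19]]
Now row reduce the product.
R2 ← R2 − (1/3)·R1: [0, 5/3, -5/3]
R3 ← R3 − (2/3)·R1: [0, -5/3, 5/3]
R3 ← R3 + R2: [0, 0, 0]
2 nonzero rows, so rank(BT) = 2.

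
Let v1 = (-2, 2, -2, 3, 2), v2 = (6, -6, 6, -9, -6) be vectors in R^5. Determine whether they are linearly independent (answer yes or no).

Form the matrix with these vectors as rows and row reduce.
R2 ← R2 + (3)·R1: [0, 0, 0, 0, 0]
1 nonzero row, so the 2 vectors span a space of dimension 1.
Since 1 < 2, the vectors are linearly dependent.

no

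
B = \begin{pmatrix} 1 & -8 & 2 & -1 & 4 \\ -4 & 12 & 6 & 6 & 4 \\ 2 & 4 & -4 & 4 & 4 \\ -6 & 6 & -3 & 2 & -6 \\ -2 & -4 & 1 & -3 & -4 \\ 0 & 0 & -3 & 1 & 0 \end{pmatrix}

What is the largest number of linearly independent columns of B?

4

Row reduce to echelon form.
R2 ← R2 + (4)·R1: [0, -20, 14, 2, 20]
R3 ← R3 − (2)·R1: [0, 20, -8, 6, -4]
R4 ← R4 + (6)·R1: [0, -42, 9, -4, 18]
R5 ← R5 + (2)·R1: [0, -20, 5, -5, 4]
R3 ← R3 + R2: [0, 0, 6, 8, 16]
R4 ← R4 − (21/10)·R2: [0, 0, -102/5, -41/5, -24]
R5 ← R5 − R2: [0, 0, -9, -7, -16]
R4 ← R4 + (17/5)·R3: [0, 0, 0, 19, 152/5]
R5 ← R5 + (3/2)·R3: [0, 0, 0, 5, 8]
R6 ← R6 + (1/2)·R3: [0, 0, 0, 5, 8]
R5 ← R5 − (5/19)·R4: [0, 0, 0, 0, 0]
R6 ← R6 − (5/19)·R4: [0, 0, 0, 0, 0]
Echelon form has 4 nonzero rows, so rank(B) = 4.
The rank gives the maximum number of linearly independent columns: 4.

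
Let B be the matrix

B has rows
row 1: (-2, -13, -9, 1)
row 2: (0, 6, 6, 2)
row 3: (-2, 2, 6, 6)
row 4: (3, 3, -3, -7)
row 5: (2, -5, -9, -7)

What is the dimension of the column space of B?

Row reduce to echelon form.
R3 ← R3 − R1: [0, 15, 15, 5]
R4 ← R4 + (3/2)·R1: [0, -33/2, -33/2, -11/2]
R5 ← R5 + R1: [0, -18, -18, -6]
R3 ← R3 − (5/2)·R2: [0, 0, 0, 0]
R4 ← R4 + (11/4)·R2: [0, 0, 0, 0]
R5 ← R5 + (3)·R2: [0, 0, 0, 0]
Echelon form has 2 nonzero rows, so rank(B) = 2.
The column space has dimension equal to the rank: 2.

2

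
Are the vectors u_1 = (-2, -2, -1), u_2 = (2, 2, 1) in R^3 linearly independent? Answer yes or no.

Form the matrix with these vectors as rows and row reduce.
R2 ← R2 + R1: [0, 0, 0]
1 nonzero row, so the 2 vectors span a space of dimension 1.
Since 1 < 2, the vectors are linearly dependent.

no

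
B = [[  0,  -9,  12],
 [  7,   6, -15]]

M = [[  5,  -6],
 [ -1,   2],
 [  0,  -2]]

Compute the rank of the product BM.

2

First compute BM:
[[  9, -42],
 [ 29,   0]]
Now row reduce the product.
R2 ← R2 − (29/9)·R1: [0, 406/3]
2 nonzero rows, so rank(BM) = 2.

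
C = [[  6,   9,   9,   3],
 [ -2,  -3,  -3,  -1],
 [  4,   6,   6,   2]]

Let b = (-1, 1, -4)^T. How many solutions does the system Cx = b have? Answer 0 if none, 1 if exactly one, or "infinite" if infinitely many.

Row reduce the augmented matrix [C | b].
R2 ← R2 + (1/3)·R1: [0, 0, 0, 0, 2/3]
R3 ← R3 − (2/3)·R1: [0, 0, 0, 0, -10/3]
R3 ← R3 + (5)·R2: [0, 0, 0, 0, 0]
The echelon form has 2 nonzero rows; the last pivot sits in the augmented column, so rank(C) = 1 but rank([C|b]) = 2.
Since the ranks differ, the system is inconsistent.
It has no solutions.

0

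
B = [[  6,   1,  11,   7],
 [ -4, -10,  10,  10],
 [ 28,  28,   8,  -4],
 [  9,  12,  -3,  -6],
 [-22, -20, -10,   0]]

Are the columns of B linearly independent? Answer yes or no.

no

Row reduce B to echelon form.
R2 ← R2 + (2/3)·R1: [0, -28/3, 52/3, 44/3]
R3 ← R3 − (14/3)·R1: [0, 70/3, -130/3, -110/3]
R4 ← R4 − (3/2)·R1: [0, 21/2, -39/2, -33/2]
R5 ← R5 + (11/3)·R1: [0, -49/3, 91/3, 77/3]
R3 ← R3 + (5/2)·R2: [0, 0, 0, 0]
R4 ← R4 + (9/8)·R2: [0, 0, 0, 0]
R5 ← R5 − (7/4)·R2: [0, 0, 0, 0]
2 pivots among 4 columns.
Only 2 < 4 pivot columns, so the columns are linearly dependent.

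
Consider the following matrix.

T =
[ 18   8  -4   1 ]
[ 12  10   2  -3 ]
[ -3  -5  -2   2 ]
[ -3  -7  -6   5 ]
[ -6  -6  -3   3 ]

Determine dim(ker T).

1

Row reduce to echelon form.
R2 ← R2 − (2/3)·R1: [0, 14/3, 14/3, -11/3]
R3 ← R3 + (1/6)·R1: [0, -11/3, -8/3, 13/6]
R4 ← R4 + (1/6)·R1: [0, -17/3, -20/3, 31/6]
R5 ← R5 + (1/3)·R1: [0, -10/3, -13/3, 10/3]
R3 ← R3 + (11/14)·R2: [0, 0, 1, -5/7]
R4 ← R4 + (17/14)·R2: [0, 0, -1, 5/7]
R5 ← R5 + (5/7)·R2: [0, 0, -1, 5/7]
R4 ← R4 + R3: [0, 0, 0, 0]
R5 ← R5 + R3: [0, 0, 0, 0]
3 nonzero rows, so rank(T) = 3.
T has 4 columns; by rank–nullity, nullity = 4 − 3 = 1.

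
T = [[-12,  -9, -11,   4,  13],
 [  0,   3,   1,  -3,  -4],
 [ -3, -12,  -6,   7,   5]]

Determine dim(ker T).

2

Row reduce to echelon form.
R3 ← R3 − (1/4)·R1: [0, -39/4, -13/4, 6, 7/4]
R3 ← R3 + (13/4)·R2: [0, 0, 0, -15/4, -45/4]
3 nonzero rows, so rank(T) = 3.
T has 5 columns; by rank–nullity, nullity = 5 − 3 = 2.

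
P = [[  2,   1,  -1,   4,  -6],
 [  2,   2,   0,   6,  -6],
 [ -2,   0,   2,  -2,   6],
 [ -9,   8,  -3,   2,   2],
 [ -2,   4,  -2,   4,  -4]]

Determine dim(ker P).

2

Row reduce to echelon form.
R2 ← R2 − R1: [0, 1, 1, 2, 0]
R3 ← R3 + R1: [0, 1, 1, 2, 0]
R4 ← R4 + (9/2)·R1: [0, 25/2, -15/2, 20, -25]
R5 ← R5 + R1: [0, 5, -3, 8, -10]
R3 ← R3 − R2: [0, 0, 0, 0, 0]
R4 ← R4 − (25/2)·R2: [0, 0, -20, -5, -25]
R5 ← R5 − (5)·R2: [0, 0, -8, -2, -10]
Swap R3 ↔ R4
R5 ← R5 − (2/5)·R3: [0, 0, 0, 0, 0]
3 nonzero rows, so rank(P) = 3.
P has 5 columns; by rank–nullity, nullity = 5 − 3 = 2.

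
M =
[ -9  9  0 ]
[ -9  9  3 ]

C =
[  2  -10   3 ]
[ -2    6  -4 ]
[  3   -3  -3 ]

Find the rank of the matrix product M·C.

2

First compute MC:
[[-36, 144, -63],
 [-27, 135, -72]]
Now row reduce the product.
R2 ← R2 − (3/4)·R1: [0, 27, -99/4]
2 nonzero rows, so rank(MC) = 2.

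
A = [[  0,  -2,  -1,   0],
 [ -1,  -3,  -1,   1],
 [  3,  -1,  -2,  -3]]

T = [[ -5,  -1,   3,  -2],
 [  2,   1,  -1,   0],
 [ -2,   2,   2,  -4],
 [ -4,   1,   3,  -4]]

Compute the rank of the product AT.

First compute AT:
[[ -2,  -4,   0,   4],
 [ -3,  -3,   1,   2],
 [ -1, -11,  -3,  14]]
Now row reduce the product.
R2 ← R2 − (3/2)·R1: [0, 3, 1, -4]
R3 ← R3 − (1/2)·R1: [0, -9, -3, 12]
R3 ← R3 + (3)·R2: [0, 0, 0, 0]
2 nonzero rows, so rank(AT) = 2.

2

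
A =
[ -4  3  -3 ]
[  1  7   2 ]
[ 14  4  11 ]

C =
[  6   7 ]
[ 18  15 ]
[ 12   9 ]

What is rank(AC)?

2

First compute AC:
[[ -6, -10],
 [156, 130],
 [288, 257]]
Now row reduce the product.
R2 ← R2 + (26)·R1: [0, -130]
R3 ← R3 + (48)·R1: [0, -223]
R3 ← R3 − (223/130)·R2: [0, 0]
2 nonzero rows, so rank(AC) = 2.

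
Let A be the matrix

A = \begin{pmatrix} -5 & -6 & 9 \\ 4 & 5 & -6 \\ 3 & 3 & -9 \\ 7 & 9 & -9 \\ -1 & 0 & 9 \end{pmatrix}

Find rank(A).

2

Row reduce to echelon form.
R2 ← R2 + (4/5)·R1: [0, 1/5, 6/5]
R3 ← R3 + (3/5)·R1: [0, -3/5, -18/5]
R4 ← R4 + (7/5)·R1: [0, 3/5, 18/5]
R5 ← R5 − (1/5)·R1: [0, 6/5, 36/5]
R3 ← R3 + (3)·R2: [0, 0, 0]
R4 ← R4 − (3)·R2: [0, 0, 0]
R5 ← R5 − (6)·R2: [0, 0, 0]
Echelon form has 2 nonzero rows, so rank(A) = 2.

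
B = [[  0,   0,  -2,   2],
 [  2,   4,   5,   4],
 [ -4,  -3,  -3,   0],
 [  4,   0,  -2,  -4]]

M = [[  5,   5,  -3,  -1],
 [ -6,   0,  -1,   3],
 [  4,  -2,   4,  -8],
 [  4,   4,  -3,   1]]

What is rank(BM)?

3

First compute BM:
[[  0,  12, -14,  18],
 [ 22,  16,  -2, -26],
 [-14, -14,   3,  19],
 [ -4,   8,  -8,   8]]
Now row reduce the product.
Swap R1 ↔ R2
R3 ← R3 + (7/11)·R1: [0, -42/11, 19/11, 27/11]
R4 ← R4 + (2/11)·R1: [0, 120/11, -92/11, 36/11]
R3 ← R3 + (7/22)·R2: [0, 0, -30/11, 90/11]
R4 ← R4 − (10/11)·R2: [0, 0, 48/11, -144/11]
R4 ← R4 + (8/5)·R3: [0, 0, 0, 0]
3 nonzero rows, so rank(BM) = 3.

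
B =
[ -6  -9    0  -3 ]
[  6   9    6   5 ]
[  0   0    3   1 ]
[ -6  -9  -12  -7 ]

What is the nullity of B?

Row reduce to echelon form.
R2 ← R2 + R1: [0, 0, 6, 2]
R4 ← R4 − R1: [0, 0, -12, -4]
R3 ← R3 − (1/2)·R2: [0, 0, 0, 0]
R4 ← R4 + (2)·R2: [0, 0, 0, 0]
2 nonzero rows, so rank(B) = 2.
B has 4 columns; by rank–nullity, nullity = 4 − 2 = 2.

2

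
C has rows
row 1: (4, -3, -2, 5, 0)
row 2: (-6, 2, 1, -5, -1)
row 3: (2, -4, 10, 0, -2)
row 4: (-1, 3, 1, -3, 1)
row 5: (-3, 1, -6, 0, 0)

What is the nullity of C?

2

Row reduce to echelon form.
R2 ← R2 + (3/2)·R1: [0, -5/2, -2, 5/2, -1]
R3 ← R3 − (1/2)·R1: [0, -5/2, 11, -5/2, -2]
R4 ← R4 + (1/4)·R1: [0, 9/4, 1/2, -7/4, 1]
R5 ← R5 + (3/4)·R1: [0, -5/4, -15/2, 15/4, 0]
R3 ← R3 − R2: [0, 0, 13, -5, -1]
R4 ← R4 + (9/10)·R2: [0, 0, -13/10, 1/2, 1/10]
R5 ← R5 − (1/2)·R2: [0, 0, -13/2, 5/2, 1/2]
R4 ← R4 + (1/10)·R3: [0, 0, 0, 0, 0]
R5 ← R5 + (1/2)·R3: [0, 0, 0, 0, 0]
3 nonzero rows, so rank(C) = 3.
C has 5 columns; by rank–nullity, nullity = 5 − 3 = 2.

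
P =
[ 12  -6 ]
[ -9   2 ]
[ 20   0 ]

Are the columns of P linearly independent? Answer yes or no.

Row reduce P to echelon form.
R2 ← R2 + (3/4)·R1: [0, -5/2]
R3 ← R3 − (5/3)·R1: [0, 10]
R3 ← R3 + (4)·R2: [0, 0]
2 pivots among 2 columns.
Every column is a pivot column, so the columns are linearly independent.

yes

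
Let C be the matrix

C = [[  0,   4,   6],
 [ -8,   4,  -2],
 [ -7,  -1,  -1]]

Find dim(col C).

3

Row reduce to echelon form.
Swap R1 ↔ R2
R3 ← R3 − (7/8)·R1: [0, -9/2, 3/4]
R3 ← R3 + (9/8)·R2: [0, 0, 15/2]
Echelon form has 3 nonzero rows, so rank(C) = 3.
The column space has dimension equal to the rank: 3.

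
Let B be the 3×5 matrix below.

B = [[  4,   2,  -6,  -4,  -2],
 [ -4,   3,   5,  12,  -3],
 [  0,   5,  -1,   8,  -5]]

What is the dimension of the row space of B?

2

Row reduce to echelon form.
R2 ← R2 + R1: [0, 5, -1, 8, -5]
R3 ← R3 − R2: [0, 0, 0, 0, 0]
Echelon form has 2 nonzero rows, so rank(B) = 2.
The row space has dimension equal to the rank: 2.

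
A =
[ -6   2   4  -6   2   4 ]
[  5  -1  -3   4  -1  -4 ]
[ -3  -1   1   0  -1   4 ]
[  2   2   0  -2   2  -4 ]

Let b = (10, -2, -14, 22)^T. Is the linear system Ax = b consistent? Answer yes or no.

yes

Row reduce the augmented matrix [A | b].
R2 ← R2 + (5/6)·R1: [0, 2/3, 1/3, -1, 2/3, -2/3, 19/3]
R3 ← R3 − (1/2)·R1: [0, -2, -1, 3, -2, 2, -19]
R4 ← R4 + (1/3)·R1: [0, 8/3, 4/3, -4, 8/3, -8/3, 76/3]
R3 ← R3 + (3)·R2: [0, 0, 0, 0, 0, 0, 0]
R4 ← R4 − (4)·R2: [0, 0, 0, 0, 0, 0, 0]
The echelon form has 2 nonzero rows, and every pivot lies in the first 6 columns, so rank(A) = rank([A|b]) = 2.
The system is consistent.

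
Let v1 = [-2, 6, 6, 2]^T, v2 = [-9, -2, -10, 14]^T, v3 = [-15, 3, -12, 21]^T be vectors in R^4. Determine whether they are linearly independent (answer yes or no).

yes

Form the matrix with these vectors as rows and row reduce.
R2 ← R2 − (9/2)·R1: [0, -29, -37, 5]
R3 ← R3 − (15/2)·R1: [0, -42, -57, 6]
R3 ← R3 − (42/29)·R2: [0, 0, -99/29, -36/29]
3 nonzero rows, so the 3 vectors span a space of dimension 3.
Since 3 = 3, the vectors are linearly independent.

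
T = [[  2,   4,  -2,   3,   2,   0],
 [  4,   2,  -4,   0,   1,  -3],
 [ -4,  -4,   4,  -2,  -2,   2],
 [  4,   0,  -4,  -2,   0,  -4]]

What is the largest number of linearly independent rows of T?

2

Row reduce to echelon form.
R2 ← R2 − (2)·R1: [0, -6, 0, -6, -3, -3]
R3 ← R3 + (2)·R1: [0, 4, 0, 4, 2, 2]
R4 ← R4 − (2)·R1: [0, -8, 0, -8, -4, -4]
R3 ← R3 + (2/3)·R2: [0, 0, 0, 0, 0, 0]
R4 ← R4 − (4/3)·R2: [0, 0, 0, 0, 0, 0]
Echelon form has 2 nonzero rows, so rank(T) = 2.
The rank gives the maximum number of linearly independent rows: 2.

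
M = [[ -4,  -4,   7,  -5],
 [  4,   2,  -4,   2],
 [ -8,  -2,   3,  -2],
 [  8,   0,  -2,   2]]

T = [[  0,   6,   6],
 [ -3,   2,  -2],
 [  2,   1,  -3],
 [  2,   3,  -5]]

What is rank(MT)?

First compute MT:
[[ 16, -40, -12],
 [-10,  30,  22],
 [  8, -55, -43],
 [  0,  52,  44]]
Now row reduce the product.
R2 ← R2 + (5/8)·R1: [0, 5, 29/2]
R3 ← R3 − (1/2)·R1: [0, -35, -37]
R3 ← R3 + (7)·R2: [0, 0, 129/2]
R4 ← R4 − (52/5)·R2: [0, 0, -534/5]
R4 ← R4 + (356/215)·R3: [0, 0, 0]
3 nonzero rows, so rank(MT) = 3.

3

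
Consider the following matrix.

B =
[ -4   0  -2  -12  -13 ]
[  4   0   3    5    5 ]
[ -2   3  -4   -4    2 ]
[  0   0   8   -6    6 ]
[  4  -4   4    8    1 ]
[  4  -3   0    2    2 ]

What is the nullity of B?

Row reduce to echelon form.
R2 ← R2 + R1: [0, 0, 1, -7, -8]
R3 ← R3 − (1/2)·R1: [0, 3, -3, 2, 17/2]
R5 ← R5 + R1: [0, -4, 2, -4, -12]
R6 ← R6 + R1: [0, -3, -2, -10, -11]
Swap R2 ↔ R3
R5 ← R5 + (4/3)·R2: [0, 0, -2, -4/3, -2/3]
R6 ← R6 + R2: [0, 0, -5, -8, -5/2]
R4 ← R4 − (8)·R3: [0, 0, 0, 50, 70]
R5 ← R5 + (2)·R3: [0, 0, 0, -46/3, -50/3]
R6 ← R6 + (5)·R3: [0, 0, 0, -43, -85/2]
R5 ← R5 + (23/75)·R4: [0, 0, 0, 0, 24/5]
R6 ← R6 + (43/50)·R4: [0, 0, 0, 0, 177/10]
R6 ← R6 − (59/16)·R5: [0, 0, 0, 0, 0]
5 nonzero rows, so rank(B) = 5.
B has 5 columns; by rank–nullity, nullity = 5 − 5 = 0.

0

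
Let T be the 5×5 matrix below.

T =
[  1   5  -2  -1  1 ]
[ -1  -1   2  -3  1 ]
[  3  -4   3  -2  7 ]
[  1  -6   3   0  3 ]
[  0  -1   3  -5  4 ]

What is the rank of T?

3

Row reduce to echelon form.
R2 ← R2 + R1: [0, 4, 0, -4, 2]
R3 ← R3 − (3)·R1: [0, -19, 9, 1, 4]
R4 ← R4 − R1: [0, -11, 5, 1, 2]
R3 ← R3 + (19/4)·R2: [0, 0, 9, -18, 27/2]
R4 ← R4 + (11/4)·R2: [0, 0, 5, -10, 15/2]
R5 ← R5 + (1/4)·R2: [0, 0, 3, -6, 9/2]
R4 ← R4 − (5/9)·R3: [0, 0, 0, 0, 0]
R5 ← R5 − (1/3)·R3: [0, 0, 0, 0, 0]
Echelon form has 3 nonzero rows, so rank(T) = 3.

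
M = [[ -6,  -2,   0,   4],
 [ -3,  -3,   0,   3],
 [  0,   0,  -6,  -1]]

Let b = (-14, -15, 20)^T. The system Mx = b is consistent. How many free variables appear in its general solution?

Row reduce the augmented matrix [M | b].
R2 ← R2 − (1/2)·R1: [0, -2, 0, 1, -8]
The echelon form has 3 nonzero rows, and every pivot lies in the first 4 columns, so rank(M) = rank([M|b]) = 3.
The system is consistent.
Free variables = (unknowns) − (rank) = 4 − 3 = 1.

1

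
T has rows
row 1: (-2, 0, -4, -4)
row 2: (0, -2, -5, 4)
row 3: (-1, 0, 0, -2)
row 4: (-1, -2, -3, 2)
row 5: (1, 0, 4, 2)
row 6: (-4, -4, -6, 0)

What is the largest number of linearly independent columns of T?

3

Row reduce to echelon form.
R3 ← R3 − (1/2)·R1: [0, 0, 2, 0]
R4 ← R4 − (1/2)·R1: [0, -2, -1, 4]
R5 ← R5 + (1/2)·R1: [0, 0, 2, 0]
R6 ← R6 − (2)·R1: [0, -4, 2, 8]
R4 ← R4 − R2: [0, 0, 4, 0]
R6 ← R6 − (2)·R2: [0, 0, 12, 0]
R4 ← R4 − (2)·R3: [0, 0, 0, 0]
R5 ← R5 − R3: [0, 0, 0, 0]
R6 ← R6 − (6)·R3: [0, 0, 0, 0]
Echelon form has 3 nonzero rows, so rank(T) = 3.
The rank gives the maximum number of linearly independent columns: 3.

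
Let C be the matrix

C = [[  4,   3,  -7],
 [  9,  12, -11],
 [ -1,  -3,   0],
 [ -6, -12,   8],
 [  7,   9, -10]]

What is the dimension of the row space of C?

3

Row reduce to echelon form.
R2 ← R2 − (9/4)·R1: [0, 21/4, 19/4]
R3 ← R3 + (1/4)·R1: [0, -9/4, -7/4]
R4 ← R4 + (3/2)·R1: [0, -15/2, -5/2]
R5 ← R5 − (7/4)·R1: [0, 15/4, 9/4]
R3 ← R3 + (3/7)·R2: [0, 0, 2/7]
R4 ← R4 + (10/7)·R2: [0, 0, 30/7]
R5 ← R5 − (5/7)·R2: [0, 0, -8/7]
R4 ← R4 − (15)·R3: [0, 0, 0]
R5 ← R5 + (4)·R3: [0, 0, 0]
Echelon form has 3 nonzero rows, so rank(C) = 3.
The row space has dimension equal to the rank: 3.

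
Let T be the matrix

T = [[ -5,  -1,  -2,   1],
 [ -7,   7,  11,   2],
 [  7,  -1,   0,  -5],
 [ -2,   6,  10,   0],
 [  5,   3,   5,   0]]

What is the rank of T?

3

Row reduce to echelon form.
R2 ← R2 − (7/5)·R1: [0, 42/5, 69/5, 3/5]
R3 ← R3 + (7/5)·R1: [0, -12/5, -14/5, -18/5]
R4 ← R4 − (2/5)·R1: [0, 32/5, 54/5, -2/5]
R5 ← R5 + R1: [0, 2, 3, 1]
R3 ← R3 + (2/7)·R2: [0, 0, 8/7, -24/7]
R4 ← R4 − (16/21)·R2: [0, 0, 2/7, -6/7]
R5 ← R5 − (5/21)·R2: [0, 0, -2/7, 6/7]
R4 ← R4 − (1/4)·R3: [0, 0, 0, 0]
R5 ← R5 + (1/4)·R3: [0, 0, 0, 0]
Echelon form has 3 nonzero rows, so rank(T) = 3.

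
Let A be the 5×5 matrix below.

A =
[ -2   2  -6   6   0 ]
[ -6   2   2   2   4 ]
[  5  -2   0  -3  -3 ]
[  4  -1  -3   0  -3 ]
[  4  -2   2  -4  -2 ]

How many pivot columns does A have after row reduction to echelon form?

2

Row reduce to echelon form.
R2 ← R2 − (3)·R1: [0, -4, 20, -16, 4]
R3 ← R3 + (5/2)·R1: [0, 3, -15, 12, -3]
R4 ← R4 + (2)·R1: [0, 3, -15, 12, -3]
R5 ← R5 + (2)·R1: [0, 2, -10, 8, -2]
R3 ← R3 + (3/4)·R2: [0, 0, 0, 0, 0]
R4 ← R4 + (3/4)·R2: [0, 0, 0, 0, 0]
R5 ← R5 + (1/2)·R2: [0, 0, 0, 0, 0]
Echelon form has 2 nonzero rows, so rank(A) = 2.
Each nonzero row contributes one pivot column: 2 pivot columns.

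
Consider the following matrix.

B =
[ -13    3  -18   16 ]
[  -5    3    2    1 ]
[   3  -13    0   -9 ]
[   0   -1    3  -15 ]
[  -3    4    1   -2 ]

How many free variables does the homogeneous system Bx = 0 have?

0

Row reduce to echelon form.
R2 ← R2 − (5/13)·R1: [0, 24/13, 116/13, -67/13]
R3 ← R3 + (3/13)·R1: [0, -160/13, -54/13, -69/13]
R5 ← R5 − (3/13)·R1: [0, 43/13, 67/13, -74/13]
R3 ← R3 + (20/3)·R2: [0, 0, 166/3, -119/3]
R4 ← R4 + (13/24)·R2: [0, 0, 47/6, -427/24]
R5 ← R5 − (43/24)·R2: [0, 0, -65/6, 85/24]
R4 ← R4 − (47/332)·R3: [0, 0, 0, -8085/664]
R5 ← R5 + (65/332)·R3: [0, 0, 0, -2805/664]
R5 ← R5 − (17/49)·R4: [0, 0, 0, 0]
4 nonzero rows, so rank(B) = 4.
B has 4 columns; by rank–nullity, nullity = 4 − 4 = 0.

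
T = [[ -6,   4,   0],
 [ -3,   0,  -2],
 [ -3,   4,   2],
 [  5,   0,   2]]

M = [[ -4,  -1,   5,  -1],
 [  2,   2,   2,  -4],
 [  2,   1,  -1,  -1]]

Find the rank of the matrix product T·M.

First compute TM:
[[ 32,  14, -22, -10],
 [  8,   1, -13,   5],
 [ 24,  13,  -9, -15],
 [-16,  -3,  23,  -7]]
Now row reduce the product.
R2 ← R2 − (1/4)·R1: [0, -5/2, -15/2, 15/2]
R3 ← R3 − (3/4)·R1: [0, 5/2, 15/2, -15/2]
R4 ← R4 + (1/2)·R1: [0, 4, 12, -12]
R3 ← R3 + R2: [0, 0, 0, 0]
R4 ← R4 + (8/5)·R2: [0, 0, 0, 0]
2 nonzero rows, so rank(TM) = 2.

2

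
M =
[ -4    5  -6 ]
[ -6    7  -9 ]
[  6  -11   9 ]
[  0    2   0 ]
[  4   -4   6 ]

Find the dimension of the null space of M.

Row reduce to echelon form.
R2 ← R2 − (3/2)·R1: [0, -1/2, 0]
R3 ← R3 + (3/2)·R1: [0, -7/2, 0]
R5 ← R5 + R1: [0, 1, 0]
R3 ← R3 − (7)·R2: [0, 0, 0]
R4 ← R4 + (4)·R2: [0, 0, 0]
R5 ← R5 + (2)·R2: [0, 0, 0]
2 nonzero rows, so rank(M) = 2.
M has 3 columns; by rank–nullity, nullity = 3 − 2 = 1.

1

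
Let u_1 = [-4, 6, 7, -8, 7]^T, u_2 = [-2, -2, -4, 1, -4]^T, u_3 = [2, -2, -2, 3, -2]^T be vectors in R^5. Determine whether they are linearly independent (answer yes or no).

Form the matrix with these vectors as rows and row reduce.
R2 ← R2 − (1/2)·R1: [0, -5, -15/2, 5, -15/2]
R3 ← R3 + (1/2)·R1: [0, 1, 3/2, -1, 3/2]
R3 ← R3 + (1/5)·R2: [0, 0, 0, 0, 0]
2 nonzero rows, so the 3 vectors span a space of dimension 2.
Since 2 < 3, the vectors are linearly dependent.

no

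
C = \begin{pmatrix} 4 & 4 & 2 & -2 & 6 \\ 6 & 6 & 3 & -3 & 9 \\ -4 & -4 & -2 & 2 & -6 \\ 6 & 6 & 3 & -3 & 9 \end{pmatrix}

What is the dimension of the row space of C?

1

Row reduce to echelon form.
R2 ← R2 − (3/2)·R1: [0, 0, 0, 0, 0]
R3 ← R3 + R1: [0, 0, 0, 0, 0]
R4 ← R4 − (3/2)·R1: [0, 0, 0, 0, 0]
Echelon form has 1 nonzero row, so rank(C) = 1.
The row space has dimension equal to the rank: 1.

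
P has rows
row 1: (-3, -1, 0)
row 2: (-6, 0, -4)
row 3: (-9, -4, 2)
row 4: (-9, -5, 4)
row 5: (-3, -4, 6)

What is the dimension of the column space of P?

Row reduce to echelon form.
R2 ← R2 − (2)·R1: [0, 2, -4]
R3 ← R3 − (3)·R1: [0, -1, 2]
R4 ← R4 − (3)·R1: [0, -2, 4]
R5 ← R5 − R1: [0, -3, 6]
R3 ← R3 + (1/2)·R2: [0, 0, 0]
R4 ← R4 + R2: [0, 0, 0]
R5 ← R5 + (3/2)·R2: [0, 0, 0]
Echelon form has 2 nonzero rows, so rank(P) = 2.
The column space has dimension equal to the rank: 2.

2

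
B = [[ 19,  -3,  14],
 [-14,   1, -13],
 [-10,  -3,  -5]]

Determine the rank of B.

3

Row reduce to echelon form.
R2 ← R2 + (14/19)·R1: [0, -23/19, -51/19]
R3 ← R3 + (10/19)·R1: [0, -87/19, 45/19]
R3 ← R3 − (87/23)·R2: [0, 0, 288/23]
Echelon form has 3 nonzero rows, so rank(B) = 3.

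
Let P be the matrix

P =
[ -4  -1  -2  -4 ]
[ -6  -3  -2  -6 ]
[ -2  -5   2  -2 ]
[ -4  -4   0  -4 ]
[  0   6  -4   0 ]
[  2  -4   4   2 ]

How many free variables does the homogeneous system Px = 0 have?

Row reduce to echelon form.
R2 ← R2 − (3/2)·R1: [0, -3/2, 1, 0]
R3 ← R3 − (1/2)·R1: [0, -9/2, 3, 0]
R4 ← R4 − R1: [0, -3, 2, 0]
R6 ← R6 + (1/2)·R1: [0, -9/2, 3, 0]
R3 ← R3 − (3)·R2: [0, 0, 0, 0]
R4 ← R4 − (2)·R2: [0, 0, 0, 0]
R5 ← R5 + (4)·R2: [0, 0, 0, 0]
R6 ← R6 − (3)·R2: [0, 0, 0, 0]
2 nonzero rows, so rank(P) = 2.
P has 4 columns; by rank–nullity, nullity = 4 − 2 = 2.

2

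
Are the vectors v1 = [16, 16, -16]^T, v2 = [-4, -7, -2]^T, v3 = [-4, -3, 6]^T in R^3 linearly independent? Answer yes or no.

Form the matrix with these vectors as rows and row reduce.
R2 ← R2 + (1/4)·R1: [0, -3, -6]
R3 ← R3 + (1/4)·R1: [0, 1, 2]
R3 ← R3 + (1/3)·R2: [0, 0, 0]
2 nonzero rows, so the 3 vectors span a space of dimension 2.
Since 2 < 3, the vectors are linearly dependent.

no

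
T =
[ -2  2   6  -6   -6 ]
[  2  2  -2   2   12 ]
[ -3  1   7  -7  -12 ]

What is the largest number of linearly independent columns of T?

Row reduce to echelon form.
R2 ← R2 + R1: [0, 4, 4, -4, 6]
R3 ← R3 − (3/2)·R1: [0, -2, -2, 2, -3]
R3 ← R3 + (1/2)·R2: [0, 0, 0, 0, 0]
Echelon form has 2 nonzero rows, so rank(T) = 2.
The rank gives the maximum number of linearly independent columns: 2.

2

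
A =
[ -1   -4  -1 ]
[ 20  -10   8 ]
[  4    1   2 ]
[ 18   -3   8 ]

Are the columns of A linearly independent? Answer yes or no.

no

Row reduce A to echelon form.
R2 ← R2 + (20)·R1: [0, -90, -12]
R3 ← R3 + (4)·R1: [0, -15, -2]
R4 ← R4 + (18)·R1: [0, -75, -10]
R3 ← R3 − (1/6)·R2: [0, 0, 0]
R4 ← R4 − (5/6)·R2: [0, 0, 0]
2 pivots among 3 columns.
Only 2 < 3 pivot columns, so the columns are linearly dependent.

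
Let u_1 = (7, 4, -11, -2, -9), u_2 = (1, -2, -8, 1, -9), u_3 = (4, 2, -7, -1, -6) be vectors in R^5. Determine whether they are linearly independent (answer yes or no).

no

Form the matrix with these vectors as rows and row reduce.
R2 ← R2 − (1/7)·R1: [0, -18/7, -45/7, 9/7, -54/7]
R3 ← R3 − (4/7)·R1: [0, -2/7, -5/7, 1/7, -6/7]
R3 ← R3 − (1/9)·R2: [0, 0, 0, 0, 0]
2 nonzero rows, so the 3 vectors span a space of dimension 2.
Since 2 < 3, the vectors are linearly dependent.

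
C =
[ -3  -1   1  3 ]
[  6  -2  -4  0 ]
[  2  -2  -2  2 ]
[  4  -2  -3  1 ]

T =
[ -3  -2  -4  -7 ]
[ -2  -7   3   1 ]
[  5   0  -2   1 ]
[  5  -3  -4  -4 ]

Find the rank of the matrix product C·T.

First compute CT:
[[ 31,   4,  -5,   9],
 [-34,   2, -22, -48],
 [ -2,   4, -18, -26],
 [-18,   3, -20, -37]]
Now row reduce the product.
R2 ← R2 + (34/31)·R1: [0, 198/31, -852/31, -1182/31]
R3 ← R3 + (2/31)·R1: [0, 132/31, -568/31, -788/31]
R4 ← R4 + (18/31)·R1: [0, 165/31, -710/31, -985/31]
R3 ← R3 − (2/3)·R2: [0, 0, 0, 0]
R4 ← R4 − (5/6)·R2: [0, 0, 0, 0]
2 nonzero rows, so rank(CT) = 2.

2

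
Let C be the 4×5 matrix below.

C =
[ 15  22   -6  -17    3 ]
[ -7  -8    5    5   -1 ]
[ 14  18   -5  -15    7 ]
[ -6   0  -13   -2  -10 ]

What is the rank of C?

4

Row reduce to echelon form.
R2 ← R2 + (7/15)·R1: [0, 34/15, 11/5, -44/15, 2/5]
R3 ← R3 − (14/15)·R1: [0, -38/15, 3/5, 13/15, 21/5]
R4 ← R4 + (2/5)·R1: [0, 44/5, -77/5, -44/5, -44/5]
R3 ← R3 + (19/17)·R2: [0, 0, 52/17, -41/17, 79/17]
R4 ← R4 − (66/17)·R2: [0, 0, -407/17, 44/17, -176/17]
R4 ← R4 + (407/52)·R3: [0, 0, 0, -847/52, 1353/52]
Echelon form has 4 nonzero rows, so rank(C) = 4.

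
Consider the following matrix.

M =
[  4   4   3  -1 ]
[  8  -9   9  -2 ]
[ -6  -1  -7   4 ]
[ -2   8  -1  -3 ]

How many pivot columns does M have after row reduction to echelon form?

3

Row reduce to echelon form.
R2 ← R2 − (2)·R1: [0, -17, 3, 0]
R3 ← R3 + (3/2)·R1: [0, 5, -5/2, 5/2]
R4 ← R4 + (1/2)·R1: [0, 10, 1/2, -7/2]
R3 ← R3 + (5/17)·R2: [0, 0, -55/34, 5/2]
R4 ← R4 + (10/17)·R2: [0, 0, 77/34, -7/2]
R4 ← R4 + (7/5)·R3: [0, 0, 0, 0]
Echelon form has 3 nonzero rows, so rank(M) = 3.
Each nonzero row contributes one pivot column: 3 pivot columns.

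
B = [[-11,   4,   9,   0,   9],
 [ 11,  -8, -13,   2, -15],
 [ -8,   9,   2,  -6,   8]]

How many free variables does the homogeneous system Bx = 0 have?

Row reduce to echelon form.
R2 ← R2 + R1: [0, -4, -4, 2, -6]
R3 ← R3 − (8/11)·R1: [0, 67/11, -50/11, -6, 16/11]
R3 ← R3 + (67/44)·R2: [0, 0, -117/11, -65/22, -169/22]
3 nonzero rows, so rank(B) = 3.
B has 5 columns; by rank–nullity, nullity = 5 − 3 = 2.

2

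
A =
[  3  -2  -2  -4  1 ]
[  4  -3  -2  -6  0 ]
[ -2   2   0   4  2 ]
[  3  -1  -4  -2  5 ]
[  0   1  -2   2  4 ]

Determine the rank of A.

Row reduce to echelon form.
R2 ← R2 − (4/3)·R1: [0, -1/3, 2/3, -2/3, -4/3]
R3 ← R3 + (2/3)·R1: [0, 2/3, -4/3, 4/3, 8/3]
R4 ← R4 − R1: [0, 1, -2, 2, 4]
R3 ← R3 + (2)·R2: [0, 0, 0, 0, 0]
R4 ← R4 + (3)·R2: [0, 0, 0, 0, 0]
R5 ← R5 + (3)·R2: [0, 0, 0, 0, 0]
Echelon form has 2 nonzero rows, so rank(A) = 2.

2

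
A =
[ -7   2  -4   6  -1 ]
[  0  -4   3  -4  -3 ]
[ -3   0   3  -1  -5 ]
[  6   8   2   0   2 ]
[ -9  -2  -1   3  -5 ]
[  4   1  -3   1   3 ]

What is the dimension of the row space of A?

Row reduce to echelon form.
R3 ← R3 − (3/7)·R1: [0, -6/7, 33/7, -25/7, -32/7]
R4 ← R4 + (6/7)·R1: [0, 68/7, -10/7, 36/7, 8/7]
R5 ← R5 − (9/7)·R1: [0, -32/7, 29/7, -33/7, -26/7]
R6 ← R6 + (4/7)·R1: [0, 15/7, -37/7, 31/7, 17/7]
R3 ← R3 − (3/14)·R2: [0, 0, 57/14, -19/7, -55/14]
R4 ← R4 + (17/7)·R2: [0, 0, 41/7, -32/7, -43/7]
R5 ← R5 − (8/7)·R2: [0, 0, 5/7, -1/7, -2/7]
R6 ← R6 + (15/28)·R2: [0, 0, -103/28, 16/7, 23/28]
R4 ← R4 − (82/57)·R3: [0, 0, 0, -2/3, -28/57]
R5 ← R5 − (10/57)·R3: [0, 0, 0, 1/3, 23/57]
R6 ← R6 + (103/114)·R3: [0, 0, 0, -1/6, -311/114]
R5 ← R5 + (1/2)·R4: [0, 0, 0, 0, 3/19]
R6 ← R6 − (1/4)·R4: [0, 0, 0, 0, -99/38]
R6 ← R6 + (33/2)·R5: [0, 0, 0, 0, 0]
Echelon form has 5 nonzero rows, so rank(A) = 5.
The row space has dimension equal to the rank: 5.

5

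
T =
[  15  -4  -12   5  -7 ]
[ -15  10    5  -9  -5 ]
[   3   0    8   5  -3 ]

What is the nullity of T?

Row reduce to echelon form.
R2 ← R2 + R1: [0, 6, -7, -4, -12]
R3 ← R3 − (1/5)·R1: [0, 4/5, 52/5, 4, -8/5]
R3 ← R3 − (2/15)·R2: [0, 0, 34/3, 68/15, 0]
3 nonzero rows, so rank(T) = 3.
T has 5 columns; by rank–nullity, nullity = 5 − 3 = 2.

2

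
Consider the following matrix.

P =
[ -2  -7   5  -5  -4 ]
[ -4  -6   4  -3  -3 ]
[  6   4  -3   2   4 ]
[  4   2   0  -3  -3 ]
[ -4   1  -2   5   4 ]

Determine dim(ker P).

Row reduce to echelon form.
R2 ← R2 − (2)·R1: [0, 8, -6, 7, 5]
R3 ← R3 + (3)·R1: [0, -17, 12, -13, -8]
R4 ← R4 + (2)·R1: [0, -12, 10, -13, -11]
R5 ← R5 − (2)·R1: [0, 15, -12, 15, 12]
R3 ← R3 + (17/8)·R2: [0, 0, -3/4, 15/8, 21/8]
R4 ← R4 + (3/2)·R2: [0, 0, 1, -5/2, -7/2]
R5 ← R5 − (15/8)·R2: [0, 0, -3/4, 15/8, 21/8]
R4 ← R4 + (4/3)·R3: [0, 0, 0, 0, 0]
R5 ← R5 − R3: [0, 0, 0, 0, 0]
3 nonzero rows, so rank(P) = 3.
P has 5 columns; by rank–nullity, nullity = 5 − 3 = 2.

2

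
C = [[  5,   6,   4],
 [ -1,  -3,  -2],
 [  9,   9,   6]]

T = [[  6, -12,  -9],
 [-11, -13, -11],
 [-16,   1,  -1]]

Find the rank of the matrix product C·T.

First compute CT:
[[-100, -134, -115],
 [ 59,  49,  44],
 [-141, -219, -186]]
Now row reduce the product.
R2 ← R2 + (59/100)·R1: [0, -1503/50, -477/20]
R3 ← R3 − (141/100)·R1: [0, -1503/50, -477/20]
R3 ← R3 − R2: [0, 0, 0]
2 nonzero rows, so rank(CT) = 2.

2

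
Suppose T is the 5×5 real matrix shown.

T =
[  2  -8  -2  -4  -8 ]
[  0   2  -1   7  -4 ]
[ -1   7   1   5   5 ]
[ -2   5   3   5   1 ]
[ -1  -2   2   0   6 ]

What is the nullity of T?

Row reduce to echelon form.
R3 ← R3 + (1/2)·R1: [0, 3, 0, 3, 1]
R4 ← R4 + R1: [0, -3, 1, 1, -7]
R5 ← R5 + (1/2)·R1: [0, -6, 1, -2, 2]
R3 ← R3 − (3/2)·R2: [0, 0, 3/2, -15/2, 7]
R4 ← R4 + (3/2)·R2: [0, 0, -1/2, 23/2, -13]
R5 ← R5 + (3)·R2: [0, 0, -2, 19, -10]
R4 ← R4 + (1/3)·R3: [0, 0, 0, 9, -32/3]
R5 ← R5 + (4/3)·R3: [0, 0, 0, 9, -2/3]
R5 ← R5 − R4: [0, 0, 0, 0, 10]
5 nonzero rows, so rank(T) = 5.
T has 5 columns; by rank–nullity, nullity = 5 − 5 = 0.

0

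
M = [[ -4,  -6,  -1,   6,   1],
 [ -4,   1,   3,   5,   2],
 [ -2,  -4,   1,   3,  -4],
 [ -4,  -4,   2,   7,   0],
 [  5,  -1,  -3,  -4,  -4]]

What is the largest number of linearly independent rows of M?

Row reduce to echelon form.
R2 ← R2 − R1: [0, 7, 4, -1, 1]
R3 ← R3 − (1/2)·R1: [0, -1, 3/2, 0, -9/2]
R4 ← R4 − R1: [0, 2, 3, 1, -1]
R5 ← R5 + (5/4)·R1: [0, -17/2, -17/4, 7/2, -11/4]
R3 ← R3 + (1/7)·R2: [0, 0, 29/14, -1/7, -61/14]
R4 ← R4 − (2/7)·R2: [0, 0, 13/7, 9/7, -9/7]
R5 ← R5 + (17/14)·R2: [0, 0, 17/28, 16/7, -43/28]
R4 ← R4 − (26/29)·R3: [0, 0, 0, 41/29, 76/29]
R5 ← R5 − (17/58)·R3: [0, 0, 0, 135/58, -15/58]
R5 ← R5 − (135/82)·R4: [0, 0, 0, 0, -375/82]
Echelon form has 5 nonzero rows, so rank(M) = 5.
The rank gives the maximum number of linearly independent rows: 5.

5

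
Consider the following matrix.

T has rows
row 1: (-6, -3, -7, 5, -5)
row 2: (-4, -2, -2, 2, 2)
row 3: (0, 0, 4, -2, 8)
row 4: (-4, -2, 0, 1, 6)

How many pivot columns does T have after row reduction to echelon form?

2

Row reduce to echelon form.
R2 ← R2 − (2/3)·R1: [0, 0, 8/3, -4/3, 16/3]
R4 ← R4 − (2/3)·R1: [0, 0, 14/3, -7/3, 28/3]
R3 ← R3 − (3/2)·R2: [0, 0, 0, 0, 0]
R4 ← R4 − (7/4)·R2: [0, 0, 0, 0, 0]
Echelon form has 2 nonzero rows, so rank(T) = 2.
Each nonzero row contributes one pivot column: 2 pivot columns.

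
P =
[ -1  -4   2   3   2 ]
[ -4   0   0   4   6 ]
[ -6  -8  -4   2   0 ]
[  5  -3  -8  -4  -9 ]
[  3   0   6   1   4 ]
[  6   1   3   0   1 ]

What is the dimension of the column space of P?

5

Row reduce to echelon form.
R2 ← R2 − (4)·R1: [0, 16, -8, -8, -2]
R3 ← R3 − (6)·R1: [0, 16, -16, -16, -12]
R4 ← R4 + (5)·R1: [0, -23, 2, 11, 1]
R5 ← R5 + (3)·R1: [0, -12, 12, 10, 10]
R6 ← R6 + (6)·R1: [0, -23, 15, 18, 13]
R3 ← R3 − R2: [0, 0, -8, -8, -10]
R4 ← R4 + (23/16)·R2: [0, 0, -19/2, -1/2, -15/8]
R5 ← R5 + (3/4)·R2: [0, 0, 6, 4, 17/2]
R6 ← R6 + (23/16)·R2: [0, 0, 7/2, 13/2, 81/8]
R4 ← R4 − (19/16)·R3: [0, 0, 0, 9, 10]
R5 ← R5 + (3/4)·R3: [0, 0, 0, -2, 1]
R6 ← R6 + (7/16)·R3: [0, 0, 0, 3, 23/4]
R5 ← R5 + (2/9)·R4: [0, 0, 0, 0, 29/9]
R6 ← R6 − (1/3)·R4: [0, 0, 0, 0, 29/12]
R6 ← R6 − (3/4)·R5: [0, 0, 0, 0, 0]
Echelon form has 5 nonzero rows, so rank(P) = 5.
The column space has dimension equal to the rank: 5.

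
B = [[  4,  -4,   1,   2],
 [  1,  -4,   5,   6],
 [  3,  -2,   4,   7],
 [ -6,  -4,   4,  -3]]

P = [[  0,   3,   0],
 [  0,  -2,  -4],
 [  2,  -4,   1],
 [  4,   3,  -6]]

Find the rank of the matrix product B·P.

3

First compute BP:
[[ 10,  22,   5],
 [ 34,   9, -15],
 [ 36,  18, -30],
 [ -4, -35,  38]]
Now row reduce the product.
R2 ← R2 − (17/5)·R1: [0, -329/5, -32]
R3 ← R3 − (18/5)·R1: [0, -306/5, -48]
R4 ← R4 + (2/5)·R1: [0, -131/5, 40]
R3 ← R3 − (306/329)·R2: [0, 0, -6000/329]
R4 ← R4 − (131/329)·R2: [0, 0, 17352/329]
R4 ← R4 + (723/250)·R3: [0, 0, 0]
3 nonzero rows, so rank(BP) = 3.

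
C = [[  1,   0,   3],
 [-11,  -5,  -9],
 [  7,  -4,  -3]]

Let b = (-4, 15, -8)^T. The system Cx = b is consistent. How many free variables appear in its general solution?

Row reduce the augmented matrix [C | b].
R2 ← R2 + (11)·R1: [0, -5, 24, -29]
R3 ← R3 − (7)·R1: [0, -4, -24, 20]
R3 ← R3 − (4/5)·R2: [0, 0, -216/5, 216/5]
The echelon form has 3 nonzero rows, and every pivot lies in the first 3 columns, so rank(C) = rank([C|b]) = 3.
The system is consistent.
Free variables = (unknowns) − (rank) = 3 − 3 = 0.

0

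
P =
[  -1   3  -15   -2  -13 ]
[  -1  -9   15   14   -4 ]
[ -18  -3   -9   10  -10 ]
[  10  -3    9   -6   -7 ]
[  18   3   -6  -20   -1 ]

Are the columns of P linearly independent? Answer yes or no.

yes

Row reduce P to echelon form.
R2 ← R2 − R1: [0, -12, 30, 16, 9]
R3 ← R3 − (18)·R1: [0, -57, 261, 46, 224]
R4 ← R4 + (10)·R1: [0, 27, -141, -26, -137]
R5 ← R5 + (18)·R1: [0, 57, -276, -56, -235]
R3 ← R3 − (19/4)·R2: [0, 0, 237/2, -30, 725/4]
R4 ← R4 + (9/4)·R2: [0, 0, -147/2, 10, -467/4]
R5 ← R5 + (19/4)·R2: [0, 0, -267/2, 20, -769/4]
R4 ← R4 + (49/79)·R3: [0, 0, 0, -680/79, -342/79]
R5 ← R5 + (89/79)·R3: [0, 0, 0, -1090/79, 1887/158]
R5 ← R5 − (109/68)·R4: [0, 0, 0, 0, 321/17]
5 pivots among 5 columns.
Every column is a pivot column, so the columns are linearly independent.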